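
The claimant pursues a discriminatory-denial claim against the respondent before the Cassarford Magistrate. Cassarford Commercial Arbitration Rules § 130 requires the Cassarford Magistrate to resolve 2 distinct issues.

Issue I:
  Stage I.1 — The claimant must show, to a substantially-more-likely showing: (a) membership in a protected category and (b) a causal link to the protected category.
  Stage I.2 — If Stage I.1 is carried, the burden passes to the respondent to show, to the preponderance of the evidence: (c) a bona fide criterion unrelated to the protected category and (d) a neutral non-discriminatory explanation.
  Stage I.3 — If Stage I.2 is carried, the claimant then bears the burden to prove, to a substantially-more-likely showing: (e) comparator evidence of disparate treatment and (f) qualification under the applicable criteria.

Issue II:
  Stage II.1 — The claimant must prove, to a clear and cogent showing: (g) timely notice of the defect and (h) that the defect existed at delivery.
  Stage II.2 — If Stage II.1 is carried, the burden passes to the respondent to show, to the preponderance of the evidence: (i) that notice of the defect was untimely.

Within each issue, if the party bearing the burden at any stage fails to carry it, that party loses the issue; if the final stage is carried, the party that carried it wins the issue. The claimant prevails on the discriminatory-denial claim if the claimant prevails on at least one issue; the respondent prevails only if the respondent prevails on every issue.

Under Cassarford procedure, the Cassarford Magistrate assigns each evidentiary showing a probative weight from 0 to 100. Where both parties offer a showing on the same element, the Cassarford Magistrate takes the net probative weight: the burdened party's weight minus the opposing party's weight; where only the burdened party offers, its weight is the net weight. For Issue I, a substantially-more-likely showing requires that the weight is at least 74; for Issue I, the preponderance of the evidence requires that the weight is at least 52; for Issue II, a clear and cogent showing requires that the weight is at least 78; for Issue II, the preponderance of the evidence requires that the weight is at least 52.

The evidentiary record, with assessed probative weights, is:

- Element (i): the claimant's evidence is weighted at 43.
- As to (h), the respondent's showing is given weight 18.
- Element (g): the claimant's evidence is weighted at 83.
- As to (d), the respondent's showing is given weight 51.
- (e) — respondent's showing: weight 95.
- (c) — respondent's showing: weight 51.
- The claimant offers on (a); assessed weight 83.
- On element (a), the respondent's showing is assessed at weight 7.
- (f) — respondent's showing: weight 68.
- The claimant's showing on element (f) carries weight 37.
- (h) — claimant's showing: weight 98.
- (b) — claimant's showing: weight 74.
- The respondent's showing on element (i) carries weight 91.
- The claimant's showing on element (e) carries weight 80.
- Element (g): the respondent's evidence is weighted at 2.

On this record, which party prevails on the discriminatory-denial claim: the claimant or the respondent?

claimant

— Issue I —
Stage I.1 (claimant, a substantially-more-likely showing, weight is at least 74): (a) net 83−7=76 ≥ 74 — meets; (b) 74 ≥ 74 — meets.
  The claimant carries Stage I.1; the respondent now bears the burden.
Stage I.2 (respondent, the preponderance of the evidence, weight is at least 52): (c) 51 < 52 — fails; (d) 51 < 52 — fails.
  Stage I.2 not carried; the respondent fails its burden.
The claimant prevails on this issue.
— Issue II —
Stage II.1 (claimant, a clear and cogent showing, weight is at least 78): (g) net 83−2=81 ≥ 78 — meets; (h) net 98−18=80 ≥ 78 — meets.
  Stage II.1 carried; the burden shifts to the respondent.
Stage II.2 (respondent, the preponderance of the evidence, weight is at least 52): (i) net 91−43=48 < 52 — fails.
  The respondent does not carry Stage II.2.
The analysis ends at Stage II.2; the claimant prevails on this issue.
Per-issue: Issue I → claimant; Issue II → claimant. The claimant must prevail on at least one issue; overall, the claimant prevails.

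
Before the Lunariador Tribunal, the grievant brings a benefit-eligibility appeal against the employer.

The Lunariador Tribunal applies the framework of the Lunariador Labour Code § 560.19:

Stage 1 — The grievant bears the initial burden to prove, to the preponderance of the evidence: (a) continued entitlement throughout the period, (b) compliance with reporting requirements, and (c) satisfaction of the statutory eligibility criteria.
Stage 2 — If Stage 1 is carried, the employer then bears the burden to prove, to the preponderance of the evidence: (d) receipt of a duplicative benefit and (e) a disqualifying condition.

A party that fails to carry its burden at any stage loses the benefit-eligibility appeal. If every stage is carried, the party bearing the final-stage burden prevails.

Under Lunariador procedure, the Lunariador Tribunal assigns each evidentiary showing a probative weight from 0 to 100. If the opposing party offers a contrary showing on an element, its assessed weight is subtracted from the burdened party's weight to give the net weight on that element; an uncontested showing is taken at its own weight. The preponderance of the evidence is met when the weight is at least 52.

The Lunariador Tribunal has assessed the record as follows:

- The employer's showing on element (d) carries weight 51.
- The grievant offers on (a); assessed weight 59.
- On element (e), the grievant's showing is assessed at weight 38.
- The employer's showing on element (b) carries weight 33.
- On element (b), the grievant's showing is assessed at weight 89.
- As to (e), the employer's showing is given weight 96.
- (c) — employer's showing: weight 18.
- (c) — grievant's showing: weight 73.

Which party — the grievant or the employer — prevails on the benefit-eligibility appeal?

At Stage 1 the grievant must meet the preponderance of the evidence (weight is at least 52): on (a) the weight is 59, which does reach 52, so (a) meets the standard; on (b) the weight is 89 less the opposing 33 gives net 56, ≥ 52, so (b) meets the standard; on (c) the weight is 73 less the opposing 18 gives net 55, which does reach 52, so (c) meets the standard.
  All elements met. The burden passes to the employer.
At Stage 2 the employer must meet the preponderance of the evidence (weight is at least 52): on (d) the weight is 51, < 52, so (d) does not meet the standard; on (e) the weight is 96 less the opposing 38 gives net 58, ≥ 52, so (e) meets the standard.
  Stage 2 not carried; the employer fails its burden.
The grievant prevails.

grievant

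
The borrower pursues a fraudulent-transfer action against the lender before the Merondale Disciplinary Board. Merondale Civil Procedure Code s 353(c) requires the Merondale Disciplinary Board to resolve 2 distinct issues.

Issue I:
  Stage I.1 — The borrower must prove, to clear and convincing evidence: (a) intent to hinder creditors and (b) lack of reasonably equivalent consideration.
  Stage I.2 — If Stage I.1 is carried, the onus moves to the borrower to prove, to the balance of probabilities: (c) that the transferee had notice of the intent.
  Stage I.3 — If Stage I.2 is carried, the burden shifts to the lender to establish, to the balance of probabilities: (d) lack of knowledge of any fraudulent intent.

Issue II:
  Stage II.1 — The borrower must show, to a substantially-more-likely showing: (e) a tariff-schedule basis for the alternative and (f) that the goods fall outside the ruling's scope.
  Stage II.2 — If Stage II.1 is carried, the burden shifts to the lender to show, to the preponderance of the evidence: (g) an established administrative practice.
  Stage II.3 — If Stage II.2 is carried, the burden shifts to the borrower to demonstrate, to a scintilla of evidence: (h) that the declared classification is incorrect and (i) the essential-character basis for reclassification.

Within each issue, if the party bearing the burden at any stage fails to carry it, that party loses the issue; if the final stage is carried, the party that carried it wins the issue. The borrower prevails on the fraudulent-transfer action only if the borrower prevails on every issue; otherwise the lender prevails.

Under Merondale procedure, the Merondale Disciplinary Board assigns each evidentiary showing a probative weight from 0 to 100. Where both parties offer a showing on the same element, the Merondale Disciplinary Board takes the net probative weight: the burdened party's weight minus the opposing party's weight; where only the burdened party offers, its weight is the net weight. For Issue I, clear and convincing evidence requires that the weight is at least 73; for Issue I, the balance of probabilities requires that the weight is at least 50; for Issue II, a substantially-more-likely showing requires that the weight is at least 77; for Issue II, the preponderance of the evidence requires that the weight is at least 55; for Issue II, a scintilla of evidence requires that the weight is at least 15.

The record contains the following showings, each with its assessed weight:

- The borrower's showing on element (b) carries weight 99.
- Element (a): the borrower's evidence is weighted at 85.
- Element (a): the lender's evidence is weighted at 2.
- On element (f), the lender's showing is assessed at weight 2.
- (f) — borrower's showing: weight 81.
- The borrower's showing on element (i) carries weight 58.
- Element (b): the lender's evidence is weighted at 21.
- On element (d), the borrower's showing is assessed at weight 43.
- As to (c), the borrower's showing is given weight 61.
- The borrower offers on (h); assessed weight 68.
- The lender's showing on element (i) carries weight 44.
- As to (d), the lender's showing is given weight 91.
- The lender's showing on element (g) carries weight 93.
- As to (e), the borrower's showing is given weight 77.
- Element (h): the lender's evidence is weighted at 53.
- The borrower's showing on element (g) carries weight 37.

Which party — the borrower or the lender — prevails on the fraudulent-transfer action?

— Issue I —
Stage I.1 — burden on borrower; standard: clear and convincing evidence (weight is at least 73).
    (a): 85 − 2 = 83 ≥ 73 [met]
    (b): 99 − 21 = 78 ≥ 73 [met]
  All elements met. The borrower retains the burden for Stage I.2.
Stage I.2 — burden on borrower; standard: the balance of probabilities (weight is at least 50).
    (c): 61 ≥ 50 [met]
  The borrower carries Stage I.2; the lender now bears the burden.
Stage I.3 — burden on lender; standard: the balance of probabilities (weight is at least 50).
    (d): 91 − 43 = 48 < 50 [not met]
  Stage I.3 not carried; the lender fails its burden.
The borrower prevails on this issue.
— Issue II —
Stage II.1 (borrower, a substantially-more-likely showing, weight is at least 77): (e) 77 ≥ 77 — meets; (f) net 81−2=79 ≥ 77 — meets.
  Stage II.1 carried; the burden shifts to the lender.
Stage II.2 (lender, the preponderance of the evidence, weight is at least 55): (g) net 93−37=56 ≥ 55 — meets.
  Stage II.2 is satisfied; the onus moves to the borrower.
Stage II.3 (borrower, a scintilla of evidence, weight is at least 15): (h) net 68−53=15 ≥ 15 — meets; (i) net 58−44=14 < 15 — fails.
  Stage II.3 not carried; the borrower fails its burden.
The lender prevails on this issue.
Per-issue: Issue I → borrower; Issue II → lender. The borrower must prevail on every issue; overall, the lender prevails.

lender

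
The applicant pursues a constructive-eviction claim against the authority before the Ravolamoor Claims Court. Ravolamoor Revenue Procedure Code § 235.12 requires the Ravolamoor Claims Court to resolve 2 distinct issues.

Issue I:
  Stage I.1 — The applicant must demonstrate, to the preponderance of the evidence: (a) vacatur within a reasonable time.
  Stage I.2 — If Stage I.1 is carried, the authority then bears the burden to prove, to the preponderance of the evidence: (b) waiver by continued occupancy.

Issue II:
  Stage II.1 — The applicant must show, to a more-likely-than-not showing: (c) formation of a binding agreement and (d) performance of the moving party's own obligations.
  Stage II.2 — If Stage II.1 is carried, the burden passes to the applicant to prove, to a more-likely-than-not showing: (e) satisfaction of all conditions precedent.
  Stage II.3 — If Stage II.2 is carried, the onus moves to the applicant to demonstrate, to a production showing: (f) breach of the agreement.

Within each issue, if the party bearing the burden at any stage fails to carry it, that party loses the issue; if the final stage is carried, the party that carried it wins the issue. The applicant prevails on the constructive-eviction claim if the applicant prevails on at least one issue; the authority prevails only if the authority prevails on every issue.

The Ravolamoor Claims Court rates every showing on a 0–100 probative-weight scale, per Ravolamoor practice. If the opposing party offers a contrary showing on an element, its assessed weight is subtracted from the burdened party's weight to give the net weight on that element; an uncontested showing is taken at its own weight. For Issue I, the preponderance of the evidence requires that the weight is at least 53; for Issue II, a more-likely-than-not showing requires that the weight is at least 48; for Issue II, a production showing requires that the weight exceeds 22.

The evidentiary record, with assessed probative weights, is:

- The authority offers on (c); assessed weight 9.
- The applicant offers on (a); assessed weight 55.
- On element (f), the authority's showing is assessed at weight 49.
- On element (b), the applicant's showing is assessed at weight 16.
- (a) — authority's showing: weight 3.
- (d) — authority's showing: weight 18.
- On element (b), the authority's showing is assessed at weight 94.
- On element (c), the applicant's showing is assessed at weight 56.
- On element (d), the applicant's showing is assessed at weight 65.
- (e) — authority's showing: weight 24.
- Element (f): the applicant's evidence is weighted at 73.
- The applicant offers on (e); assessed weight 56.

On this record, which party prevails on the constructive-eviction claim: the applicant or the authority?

authority

— Issue I —
Stage I.1 — burden on applicant; standard: the preponderance of the evidence (weight is at least 53).
    (a): 55 − 3 = 52 < 53 [not met]
  Stage I.1 not carried; the applicant fails its burden.
The authority prevails on this issue.
— Issue II —
Stage II.1 (applicant, a more-likely-than-not showing, weight is at least 48): (c) net 56−9=47 < 48 — fails; (d) net 65−18=47 < 48 — fails.
  Not every element is met, so the applicant fails to carry Stage II.1.
So the authority prevails on this issue.
Per-issue: Issue I → authority; Issue II → authority. The applicant must prevail on at least one issue; overall, the authority prevails.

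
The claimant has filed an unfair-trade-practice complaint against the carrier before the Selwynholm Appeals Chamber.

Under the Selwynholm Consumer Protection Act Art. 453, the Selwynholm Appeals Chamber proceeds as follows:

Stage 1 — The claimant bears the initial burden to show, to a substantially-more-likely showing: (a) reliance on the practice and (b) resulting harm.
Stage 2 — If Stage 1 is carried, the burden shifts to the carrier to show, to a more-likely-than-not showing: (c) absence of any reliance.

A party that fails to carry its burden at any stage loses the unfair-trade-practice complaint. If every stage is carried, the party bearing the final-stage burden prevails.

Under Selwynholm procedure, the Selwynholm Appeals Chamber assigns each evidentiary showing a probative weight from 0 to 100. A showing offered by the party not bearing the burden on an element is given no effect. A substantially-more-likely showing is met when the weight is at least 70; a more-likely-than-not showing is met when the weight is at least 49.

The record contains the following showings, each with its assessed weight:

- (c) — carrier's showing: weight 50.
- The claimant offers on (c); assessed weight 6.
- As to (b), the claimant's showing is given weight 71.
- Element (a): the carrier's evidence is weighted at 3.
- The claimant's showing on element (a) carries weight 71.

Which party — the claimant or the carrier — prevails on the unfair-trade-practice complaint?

At Stage 1 the claimant must meet a substantially-more-likely showing (weight is at least 70): on (a) the weight is 71 (the carrier's 3 is given no effect), which does reach 70, so (a) meets the standard; on (b) the weight is 71, ≥ 70, so (b) meets the standard.
  Stage 1 is satisfied; the onus moves to the carrier.
At Stage 2 the carrier must meet a more-likely-than-not showing (weight is at least 49): on (c) the weight is 50 (the claimant's 6 is given no effect), which does reach 49, so (c) meets the standard.
  The carrier carries the last stage.
Every stage carried; the carrier prevails.

carrier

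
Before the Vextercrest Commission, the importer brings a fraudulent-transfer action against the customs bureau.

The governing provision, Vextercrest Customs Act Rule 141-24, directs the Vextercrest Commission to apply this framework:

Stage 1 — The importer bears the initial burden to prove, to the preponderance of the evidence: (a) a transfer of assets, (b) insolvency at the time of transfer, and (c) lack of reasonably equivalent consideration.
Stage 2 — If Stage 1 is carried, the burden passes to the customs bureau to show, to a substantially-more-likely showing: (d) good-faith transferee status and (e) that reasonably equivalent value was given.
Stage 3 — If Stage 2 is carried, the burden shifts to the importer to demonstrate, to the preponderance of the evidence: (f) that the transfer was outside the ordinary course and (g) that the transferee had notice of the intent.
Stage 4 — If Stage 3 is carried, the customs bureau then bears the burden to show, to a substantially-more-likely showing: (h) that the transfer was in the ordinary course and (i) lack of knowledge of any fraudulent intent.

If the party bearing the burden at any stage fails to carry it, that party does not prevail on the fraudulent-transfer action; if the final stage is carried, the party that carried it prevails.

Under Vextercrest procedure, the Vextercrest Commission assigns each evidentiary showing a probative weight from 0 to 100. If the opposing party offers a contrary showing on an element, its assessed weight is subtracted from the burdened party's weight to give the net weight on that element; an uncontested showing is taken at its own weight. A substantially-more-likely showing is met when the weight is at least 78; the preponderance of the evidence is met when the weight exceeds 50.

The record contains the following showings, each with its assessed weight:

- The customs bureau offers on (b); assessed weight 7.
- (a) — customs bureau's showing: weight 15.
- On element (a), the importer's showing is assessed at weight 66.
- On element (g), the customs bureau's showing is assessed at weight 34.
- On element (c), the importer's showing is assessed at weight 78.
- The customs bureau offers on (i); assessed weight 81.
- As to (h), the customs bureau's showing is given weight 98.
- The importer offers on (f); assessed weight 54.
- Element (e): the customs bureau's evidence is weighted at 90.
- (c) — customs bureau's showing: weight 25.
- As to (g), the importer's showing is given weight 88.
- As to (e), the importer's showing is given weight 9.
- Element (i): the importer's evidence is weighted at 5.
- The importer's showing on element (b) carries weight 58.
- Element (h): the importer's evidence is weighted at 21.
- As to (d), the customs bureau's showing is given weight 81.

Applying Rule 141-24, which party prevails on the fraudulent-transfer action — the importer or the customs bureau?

Stage 1 (importer, the preponderance of the evidence, weight exceeds 50): (a) net 66−15=51 > 50 — meets; (b) net 58−7=51 > 50 — meets; (c) net 78−25=53 > 50 — meets.
  Stage 1 is satisfied; the onus moves to the customs bureau.
Stage 2 (customs bureau, a substantially-more-likely showing, weight is at least 78): (d) 81 ≥ 78 — meets; (e) net 90−9=81 ≥ 78 — meets.
  The customs bureau carries Stage 2; the importer now bears the burden.
Stage 3 (importer, the preponderance of the evidence, weight exceeds 50): (f) 54 > 50 — meets; (g) net 88−34=54 > 50 — meets.
  The importer carries Stage 3; the customs bureau now bears the burden.
Stage 4 (customs bureau, a substantially-more-likely showing, weight is at least 78): (h) net 98−21=77 < 78 — fails; (i) net 81−5=76 < 78 — fails.
  The customs bureau does not carry Stage 4.
The analysis ends at Stage 4; the importer prevails.

importer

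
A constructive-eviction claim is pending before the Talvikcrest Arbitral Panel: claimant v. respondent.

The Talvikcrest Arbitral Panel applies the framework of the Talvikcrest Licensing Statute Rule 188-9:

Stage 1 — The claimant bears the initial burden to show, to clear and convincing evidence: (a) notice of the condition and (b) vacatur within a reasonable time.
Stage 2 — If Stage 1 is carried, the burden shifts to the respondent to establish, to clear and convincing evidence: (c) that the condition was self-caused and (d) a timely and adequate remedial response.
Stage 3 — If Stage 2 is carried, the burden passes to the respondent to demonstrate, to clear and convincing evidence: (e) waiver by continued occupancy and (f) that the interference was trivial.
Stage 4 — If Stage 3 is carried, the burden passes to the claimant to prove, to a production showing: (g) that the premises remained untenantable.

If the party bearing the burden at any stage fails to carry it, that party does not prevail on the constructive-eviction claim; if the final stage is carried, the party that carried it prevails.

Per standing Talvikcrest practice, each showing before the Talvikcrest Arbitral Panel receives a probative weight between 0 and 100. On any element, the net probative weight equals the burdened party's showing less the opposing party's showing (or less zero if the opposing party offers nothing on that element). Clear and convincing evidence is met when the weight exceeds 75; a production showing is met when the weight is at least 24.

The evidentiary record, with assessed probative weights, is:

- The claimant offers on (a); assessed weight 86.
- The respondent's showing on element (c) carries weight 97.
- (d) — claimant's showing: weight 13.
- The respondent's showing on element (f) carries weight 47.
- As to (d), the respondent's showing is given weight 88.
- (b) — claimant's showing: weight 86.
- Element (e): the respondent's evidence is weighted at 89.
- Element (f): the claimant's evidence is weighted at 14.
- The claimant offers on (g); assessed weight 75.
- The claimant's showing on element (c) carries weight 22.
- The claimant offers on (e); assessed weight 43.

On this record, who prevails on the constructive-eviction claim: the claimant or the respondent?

At Stage 1 the claimant must meet clear and convincing evidence (weight exceeds 75): on (a) the weight is 86, which does exceed 75, so (a) meets the standard; on (b) the weight is 86, which does exceed 75, so (b) meets the standard.
  Stage 1 is satisfied; the onus moves to the respondent.
At Stage 2 the respondent must meet clear and convincing evidence (weight exceeds 75): on (c) the weight is 97 less the opposing 22 gives net 75, ≤ 75, so (c) does not meet the standard; on (d) the weight is 88 less the opposing 13 gives net 75, which does not exceed 75, so (d) does not meet the standard.
  Stage 2 not carried; the respondent fails its burden.
The analysis ends at Stage 2; the claimant prevails.

claimant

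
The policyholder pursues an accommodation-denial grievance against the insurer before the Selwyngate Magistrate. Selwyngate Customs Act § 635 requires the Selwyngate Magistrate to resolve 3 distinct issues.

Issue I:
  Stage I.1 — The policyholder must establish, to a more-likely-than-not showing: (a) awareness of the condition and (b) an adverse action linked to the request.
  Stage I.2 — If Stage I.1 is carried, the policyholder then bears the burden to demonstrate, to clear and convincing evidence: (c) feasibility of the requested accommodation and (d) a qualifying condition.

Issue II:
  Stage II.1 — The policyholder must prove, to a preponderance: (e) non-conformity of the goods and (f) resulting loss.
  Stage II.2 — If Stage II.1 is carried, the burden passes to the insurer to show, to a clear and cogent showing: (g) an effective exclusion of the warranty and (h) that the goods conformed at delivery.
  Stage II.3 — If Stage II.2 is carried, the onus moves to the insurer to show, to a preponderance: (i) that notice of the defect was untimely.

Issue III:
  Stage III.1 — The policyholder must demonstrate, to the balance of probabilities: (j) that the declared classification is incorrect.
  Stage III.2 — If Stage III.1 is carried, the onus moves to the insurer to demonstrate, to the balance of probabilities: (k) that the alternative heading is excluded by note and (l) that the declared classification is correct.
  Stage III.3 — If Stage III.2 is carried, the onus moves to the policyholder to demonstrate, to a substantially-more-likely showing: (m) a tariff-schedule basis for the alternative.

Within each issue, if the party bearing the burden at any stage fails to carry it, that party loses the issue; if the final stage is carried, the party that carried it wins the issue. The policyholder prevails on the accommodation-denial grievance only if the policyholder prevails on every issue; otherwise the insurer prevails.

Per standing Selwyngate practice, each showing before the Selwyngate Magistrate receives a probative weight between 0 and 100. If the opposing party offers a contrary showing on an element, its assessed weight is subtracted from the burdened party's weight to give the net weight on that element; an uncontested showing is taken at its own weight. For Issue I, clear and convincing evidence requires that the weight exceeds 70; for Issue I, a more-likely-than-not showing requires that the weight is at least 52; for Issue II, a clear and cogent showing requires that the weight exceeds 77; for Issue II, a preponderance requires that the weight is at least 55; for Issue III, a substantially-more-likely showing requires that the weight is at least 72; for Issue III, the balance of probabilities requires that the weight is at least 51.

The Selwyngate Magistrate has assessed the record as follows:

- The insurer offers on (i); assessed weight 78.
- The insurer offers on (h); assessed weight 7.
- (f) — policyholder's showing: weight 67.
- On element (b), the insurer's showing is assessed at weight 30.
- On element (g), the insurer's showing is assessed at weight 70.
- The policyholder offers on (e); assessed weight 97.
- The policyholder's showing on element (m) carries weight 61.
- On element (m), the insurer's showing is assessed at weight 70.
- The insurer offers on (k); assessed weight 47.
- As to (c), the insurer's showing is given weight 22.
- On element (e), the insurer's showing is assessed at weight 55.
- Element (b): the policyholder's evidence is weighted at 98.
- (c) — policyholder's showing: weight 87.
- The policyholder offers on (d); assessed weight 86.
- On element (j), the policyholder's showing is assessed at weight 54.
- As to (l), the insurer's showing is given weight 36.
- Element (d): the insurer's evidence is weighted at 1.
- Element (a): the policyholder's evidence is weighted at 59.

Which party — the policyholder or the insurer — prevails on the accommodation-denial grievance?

insurer

— Issue I —
At Stage I.1 the policyholder must meet a more-likely-than-not showing (weight is at least 52): on (a) the weight is 59, ≥ 52, so (a) meets the standard; on (b) the weight is 98 less the opposing 30 gives net 68, which does reach 52, so (b) meets the standard.
  Stage I.1 carried; the burden remains with the policyholder.
At Stage I.2 the policyholder must meet clear and convincing evidence (weight exceeds 70): on (c) the weight is 87 less the opposing 22 gives net 65, which does not exceed 70, so (c) does not meet the standard; on (d) the weight is 86 less the opposing 1 gives net 85, > 70, so (d) meets the standard.
  Not every element is met, so the policyholder fails to carry Stage I.2.
So the insurer prevails on this issue.
— Issue II —
Stage II.1 (policyholder, a preponderance, weight is at least 55): (e) net 97−55=42 < 55 — fails; (f) 67 ≥ 55 — meets.
  The policyholder does not carry Stage II.1.
The analysis ends at Stage II.1; the insurer prevails on this issue.
— Issue III —
At Stage III.1 the policyholder must meet the balance of probabilities (weight is at least 51): on (j) the weight is 54, ≥ 51, so (j) meets the standard.
  Stage III.1 carried; the burden shifts to the insurer.
At Stage III.2 the insurer must meet the balance of probabilities (weight is at least 51): on (k) the weight is 47, which does not reach 51, so (k) does not meet the standard; on (l) the weight is 36, < 51, so (l) does not meet the standard.
  Stage III.2 not carried; the insurer fails its burden.
The policyholder prevails on this issue.
Per-issue: Issue I → insurer; Issue II → insurer; Issue III → policyholder. The policyholder must prevail on every issue; overall, the insurer prevails.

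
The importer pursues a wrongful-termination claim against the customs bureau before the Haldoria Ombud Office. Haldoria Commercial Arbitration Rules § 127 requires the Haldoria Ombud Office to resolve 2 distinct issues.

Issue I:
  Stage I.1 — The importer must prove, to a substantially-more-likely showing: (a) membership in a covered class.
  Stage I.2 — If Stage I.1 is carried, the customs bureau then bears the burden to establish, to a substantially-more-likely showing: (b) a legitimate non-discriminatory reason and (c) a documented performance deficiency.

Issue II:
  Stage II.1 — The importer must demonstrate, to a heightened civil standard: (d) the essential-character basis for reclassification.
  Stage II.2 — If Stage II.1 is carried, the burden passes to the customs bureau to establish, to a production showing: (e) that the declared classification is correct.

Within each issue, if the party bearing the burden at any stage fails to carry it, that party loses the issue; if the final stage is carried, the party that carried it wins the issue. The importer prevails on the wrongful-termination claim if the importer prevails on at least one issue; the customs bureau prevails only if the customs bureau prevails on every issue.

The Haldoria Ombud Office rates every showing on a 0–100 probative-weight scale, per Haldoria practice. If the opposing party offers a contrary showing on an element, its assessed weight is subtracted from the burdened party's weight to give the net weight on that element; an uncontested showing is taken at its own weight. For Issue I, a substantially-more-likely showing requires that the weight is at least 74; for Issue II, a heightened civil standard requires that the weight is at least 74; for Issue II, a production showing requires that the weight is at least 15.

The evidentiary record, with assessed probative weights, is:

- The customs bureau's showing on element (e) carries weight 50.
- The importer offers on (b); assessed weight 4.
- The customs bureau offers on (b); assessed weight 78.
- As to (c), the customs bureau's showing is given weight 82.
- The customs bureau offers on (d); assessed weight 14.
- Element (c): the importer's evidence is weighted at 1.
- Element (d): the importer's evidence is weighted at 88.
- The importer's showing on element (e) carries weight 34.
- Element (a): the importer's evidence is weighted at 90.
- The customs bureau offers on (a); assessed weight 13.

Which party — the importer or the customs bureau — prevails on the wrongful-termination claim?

— Issue I —
Stage I.1 (importer, a substantially-more-likely showing, weight is at least 74): (a) net 90−13=77 ≥ 74 — meets.
  The importer carries Stage I.1; the customs bureau now bears the burden.
Stage I.2 (customs bureau, a substantially-more-likely showing, weight is at least 74): (b) net 78−4=74 ≥ 74 — meets; (c) net 82−1=81 ≥ 74 — meets.
  All elements met at the final stage.
All stages carried — the customs bureau prevails on this issue.
— Issue II —
At Stage II.1 the importer must meet a heightened civil standard (weight is at least 74): on (d) the weight is 88 less the opposing 14 gives net 74, which does reach 74, so (d) meets the standard.
  Stage II.1 carried; the burden shifts to the customs bureau.
At Stage II.2 the customs bureau must meet a production showing (weight is at least 15): on (e) the weight is 50 less the opposing 34 gives net 16, ≥ 15, so (e) meets the standard.
  Stage II.2 carried; the final stage is satisfied.
All stages carried — the customs bureau prevails on this issue.
Per-issue: Issue I → customs bureau; Issue II → customs bureau. The importer must prevail on at least one issue; overall, the customs bureau prevails.

customs bureau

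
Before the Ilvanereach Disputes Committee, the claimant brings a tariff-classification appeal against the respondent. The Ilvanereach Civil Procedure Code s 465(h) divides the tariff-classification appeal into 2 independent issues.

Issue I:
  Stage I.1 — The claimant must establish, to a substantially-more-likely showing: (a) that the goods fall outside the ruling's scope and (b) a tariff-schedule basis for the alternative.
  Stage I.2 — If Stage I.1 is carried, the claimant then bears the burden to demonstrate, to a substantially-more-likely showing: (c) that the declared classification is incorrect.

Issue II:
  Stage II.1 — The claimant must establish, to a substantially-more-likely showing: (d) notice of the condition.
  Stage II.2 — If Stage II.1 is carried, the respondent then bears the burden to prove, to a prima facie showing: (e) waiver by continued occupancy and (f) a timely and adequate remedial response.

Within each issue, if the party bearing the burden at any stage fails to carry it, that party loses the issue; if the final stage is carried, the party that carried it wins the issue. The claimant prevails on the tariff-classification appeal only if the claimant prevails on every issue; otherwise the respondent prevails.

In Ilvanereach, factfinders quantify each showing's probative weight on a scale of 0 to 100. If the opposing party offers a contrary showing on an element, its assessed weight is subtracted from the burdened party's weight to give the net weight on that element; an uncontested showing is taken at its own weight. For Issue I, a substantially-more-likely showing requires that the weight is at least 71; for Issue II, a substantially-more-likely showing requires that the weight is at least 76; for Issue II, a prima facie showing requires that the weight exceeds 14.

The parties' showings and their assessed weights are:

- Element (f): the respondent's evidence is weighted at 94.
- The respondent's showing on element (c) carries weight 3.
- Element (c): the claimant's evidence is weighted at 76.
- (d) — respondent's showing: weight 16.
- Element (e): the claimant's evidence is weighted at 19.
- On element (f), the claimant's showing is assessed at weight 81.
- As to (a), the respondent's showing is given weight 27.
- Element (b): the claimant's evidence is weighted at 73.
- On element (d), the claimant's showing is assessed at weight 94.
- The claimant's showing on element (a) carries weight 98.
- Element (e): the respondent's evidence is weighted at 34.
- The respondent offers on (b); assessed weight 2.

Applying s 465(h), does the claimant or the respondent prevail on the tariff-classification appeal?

— Issue I —
Stage I.1 — burden on claimant; standard: a substantially-more-likely showing (weight is at least 71).
    (a): 98 − 27 = 71 ≥ 71 [met]
    (b): 73 − 2 = 71 ≥ 71 [met]
  Stage I.1 is satisfied; the claimant continues to bear the burden.
Stage I.2 — burden on claimant; standard: a substantially-more-likely showing (weight is at least 71).
    (c): 76 − 3 = 73 ≥ 71 [met]
  Stage I.2 carried; the final stage is satisfied.
With every stage satisfied, the claimant prevails on this issue.
— Issue II —
Stage II.1 (claimant, a substantially-more-likely showing, weight is at least 76): (d) net 94−16=78 ≥ 76 — meets.
  The claimant carries Stage II.1; the respondent now bears the burden.
Stage II.2 (respondent, a prima facie showing, weight exceeds 14): (e) net 34−19=15 > 14 — meets; (f) net 94−81=13 ≤ 14 — fails.
  Stage II.2 not carried; the respondent fails its burden.
The analysis ends at Stage II.2; the claimant prevails on this issue.
Per-issue: Issue I → claimant; Issue II → claimant. The claimant must prevail on every issue; overall, the claimant prevails.

claimant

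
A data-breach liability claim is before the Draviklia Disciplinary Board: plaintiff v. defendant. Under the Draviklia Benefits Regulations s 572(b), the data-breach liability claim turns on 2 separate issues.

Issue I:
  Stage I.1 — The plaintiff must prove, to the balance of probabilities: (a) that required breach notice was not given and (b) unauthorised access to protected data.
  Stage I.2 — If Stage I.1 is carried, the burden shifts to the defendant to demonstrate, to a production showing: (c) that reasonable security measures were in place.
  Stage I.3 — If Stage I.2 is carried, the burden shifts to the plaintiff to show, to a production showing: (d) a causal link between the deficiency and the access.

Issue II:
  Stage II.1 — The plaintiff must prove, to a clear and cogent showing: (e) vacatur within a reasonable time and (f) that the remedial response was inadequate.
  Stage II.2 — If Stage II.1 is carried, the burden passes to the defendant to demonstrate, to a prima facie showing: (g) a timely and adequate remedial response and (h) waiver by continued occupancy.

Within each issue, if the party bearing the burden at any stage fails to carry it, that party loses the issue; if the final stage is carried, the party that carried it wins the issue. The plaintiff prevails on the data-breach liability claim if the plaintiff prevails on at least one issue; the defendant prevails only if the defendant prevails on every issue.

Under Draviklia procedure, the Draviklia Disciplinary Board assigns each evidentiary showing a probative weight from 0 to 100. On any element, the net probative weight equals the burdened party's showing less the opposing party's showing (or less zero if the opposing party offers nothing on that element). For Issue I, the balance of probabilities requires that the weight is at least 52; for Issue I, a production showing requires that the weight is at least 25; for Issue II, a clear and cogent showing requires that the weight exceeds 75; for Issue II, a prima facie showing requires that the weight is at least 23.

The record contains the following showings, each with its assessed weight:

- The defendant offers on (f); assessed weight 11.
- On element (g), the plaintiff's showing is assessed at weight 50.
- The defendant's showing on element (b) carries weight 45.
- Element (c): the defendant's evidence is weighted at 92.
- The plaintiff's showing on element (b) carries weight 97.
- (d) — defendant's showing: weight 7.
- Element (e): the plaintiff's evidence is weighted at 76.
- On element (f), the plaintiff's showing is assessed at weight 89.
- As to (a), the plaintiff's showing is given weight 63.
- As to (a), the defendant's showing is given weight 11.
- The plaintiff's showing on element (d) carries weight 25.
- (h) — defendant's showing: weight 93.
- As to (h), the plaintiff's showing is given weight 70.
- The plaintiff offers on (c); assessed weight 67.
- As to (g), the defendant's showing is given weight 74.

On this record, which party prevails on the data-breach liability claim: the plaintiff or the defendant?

defendant

— Issue I —
Stage I.1 (plaintiff, the balance of probabilities, weight is at least 52): (a) net 63−11=52 ≥ 52 — meets; (b) net 97−45=52 ≥ 52 — meets.
  Stage I.1 is satisfied; the onus moves to the defendant.
Stage I.2 (defendant, a production showing, weight is at least 25): (c) net 92−67=25 ≥ 25 — meets.
  Stage I.2 is satisfied; the onus moves to the plaintiff.
Stage I.3 (plaintiff, a production showing, weight is at least 25): (d) net 25−7=18 < 25 — fails.
  The plaintiff does not carry Stage I.3.
The defendant prevails on this issue.
— Issue II —
Stage II.1 (plaintiff, a clear and cogent showing, weight exceeds 75): (e) 76 > 75 — meets; (f) net 89−11=78 > 75 — meets.
  Stage II.1 carried; the burden shifts to the defendant.
Stage II.2 (defendant, a prima facie showing, weight is at least 23): (g) net 74−50=24 ≥ 23 — meets; (h) net 93−70=23 ≥ 23 — meets.
  The defendant carries the last stage.
With every stage satisfied, the defendant prevails on this issue.
Per-issue: Issue I → defendant; Issue II → defendant. The plaintiff must prevail on at least one issue; overall, the defendant prevails.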